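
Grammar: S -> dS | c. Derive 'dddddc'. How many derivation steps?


Derivation: S => dS => ddS => dddS => ddddS => dddddS => dddddc
Steps: 6


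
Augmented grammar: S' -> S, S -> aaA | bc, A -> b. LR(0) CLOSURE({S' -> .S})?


Start: S' -> .S
For each item with dot before a nonterminal B, add B -> .γ for every B-production
Closure: [S' -> .S, S -> .aaA, S -> .bc]


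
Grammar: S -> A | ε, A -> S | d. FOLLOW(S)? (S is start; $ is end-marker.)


$ ∈ FOLLOW(S). For each A -> αBβ: add FIRST(β)\{ε} to FOLLOW(B); if β nullable, add FOLLOW(A).
FOLLOW(S) = {$}


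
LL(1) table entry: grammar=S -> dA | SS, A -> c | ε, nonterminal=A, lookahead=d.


For [A, d]: ε is nullable and 'd' ∈ FOLLOW(A)
Entry: A -> ε


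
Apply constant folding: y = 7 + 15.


7 + 15 = 22 at compile time
Optimized: y = 22


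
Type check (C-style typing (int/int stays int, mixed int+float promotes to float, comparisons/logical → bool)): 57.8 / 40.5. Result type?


Operand types: float / float
Rule: mixed int/float promotes to float; int/int stays int
Result type: float


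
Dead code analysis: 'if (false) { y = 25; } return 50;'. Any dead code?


condition is constant false, so the whole block is unreachable
Dead: 'if (false) { y = 25; }'


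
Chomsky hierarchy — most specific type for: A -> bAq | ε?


Single nonterminal LHS, but b^n q^n is not regular
Classification: Type 2 (Context-Free)


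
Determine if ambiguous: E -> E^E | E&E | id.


'id^id&id' has two parse trees (no precedence encoded between ^ and &)
Ambiguous


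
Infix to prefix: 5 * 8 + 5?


left-to-right (same/higher precedence on left): tree is (+ (* 5 8) 5)
Prefix: + * 5 8 5


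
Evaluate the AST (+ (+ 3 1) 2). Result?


Evaluate inner: (+ 3 1) = 4
Evaluate root: (+ 4 2) = 6
Result: 6


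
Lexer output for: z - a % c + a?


Scan left to right, longest-match per lexeme
Tokens: ID(z), OP(-), ID(a), OP(%), ID(c), OP(+), ID(a)


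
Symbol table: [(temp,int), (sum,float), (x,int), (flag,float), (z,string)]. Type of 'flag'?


Lookup 'flag' → type float


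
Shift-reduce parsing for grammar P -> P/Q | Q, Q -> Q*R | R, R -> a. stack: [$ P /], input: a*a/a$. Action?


no handle ('P/' is not any RHS); shift 'a'
Action: shift


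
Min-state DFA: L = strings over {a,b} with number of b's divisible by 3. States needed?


Track (count of b) mod 3: states 0..2, accept at 0
Minimal DFA: 3 states


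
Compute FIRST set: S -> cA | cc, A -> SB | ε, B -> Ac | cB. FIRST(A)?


Per alternative of A: FIRST(SB) = {c}; FIRST(ε) = {ε}
FIRST(A) = {c, ε}


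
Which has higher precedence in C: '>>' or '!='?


'>>' is shift (level 8); '!=' is equality (level 6)
Higher level binds tighter
'>>' has higher precedence than '!='


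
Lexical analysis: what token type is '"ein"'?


Pattern: double-quoted sequence
Type: STRING_LITERAL


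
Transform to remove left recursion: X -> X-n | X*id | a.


Left-recursive alternatives: X-n, X*id; non-recursive: a
Introduce X': X -> aX', X' -> -nX' | *idX' | ε


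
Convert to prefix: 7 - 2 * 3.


'*' binds tighter: tree is (- 7 (* 2 3))
Prefix: - 7 * 2 3


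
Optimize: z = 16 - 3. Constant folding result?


16 - 3 = 13 at compile time
Optimized: z = 13


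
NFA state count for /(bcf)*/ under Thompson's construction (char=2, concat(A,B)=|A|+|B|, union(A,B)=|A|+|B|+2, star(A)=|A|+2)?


Syntax tree has 3 char leaf(s), 0 union(s), 1 star(s)
chars contribute 3×2 = 6; each union adds +2; each star adds +2
Total: 6 + 0 + 2 = 8 states


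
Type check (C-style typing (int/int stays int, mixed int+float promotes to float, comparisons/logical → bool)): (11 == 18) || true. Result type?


Operand types: bool || bool
Rule: logical operators take bool operands and yield bool
Result type: bool


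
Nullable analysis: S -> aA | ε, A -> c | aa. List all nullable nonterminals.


A nonterminal is nullable iff some alternative derives ε (directly, or every symbol in it is nullable)
Nullable: {S}


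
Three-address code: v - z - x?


Break into single-operator statements:
t1 = v - z
t2 = t1 - x


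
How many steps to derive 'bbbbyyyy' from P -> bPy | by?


Derivation: P => bPy => bbPyy => bbbPyyy => bbbbyyyy
Steps: 4


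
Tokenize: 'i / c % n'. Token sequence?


Scan left to right, longest-match per lexeme
Tokens: ID(i), OP(/), ID(c), OP(%), ID(n)


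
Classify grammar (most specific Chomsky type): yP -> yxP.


LHS has context (more than one symbol) and |LHS| ≤ |RHS|
Classification: Type 1 (Context-Sensitive)


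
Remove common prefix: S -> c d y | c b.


Common prefix: 'c'
Factored: S -> c S', S' -> d y | b


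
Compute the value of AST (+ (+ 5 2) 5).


Evaluate inner: (+ 5 2) = 7
Evaluate root: (+ 7 5) = 12
Result: 12


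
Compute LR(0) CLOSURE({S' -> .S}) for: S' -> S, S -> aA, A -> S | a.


Start: S' -> .S
For each item with dot before a nonterminal B, add B -> .γ for every B-production
Closure: [S' -> .S, S -> .aA]


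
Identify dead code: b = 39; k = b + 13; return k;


b is read by k's definition; k is returned
No dead code


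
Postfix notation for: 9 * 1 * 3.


Left to right (same or higher precedence on left)
Postfix: 9 1 * 3 *


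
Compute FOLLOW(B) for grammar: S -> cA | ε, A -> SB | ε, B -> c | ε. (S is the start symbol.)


$ ∈ FOLLOW(S). For each A -> αBβ: add FIRST(β)\{ε} to FOLLOW(B); if β nullable, add FOLLOW(A).
FOLLOW(B) = {$, c}


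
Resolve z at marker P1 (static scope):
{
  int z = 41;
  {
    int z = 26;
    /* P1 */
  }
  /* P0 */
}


z declared in the same block as P1
z = 26


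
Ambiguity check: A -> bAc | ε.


balanced b^n…c^n: each string has a unique parse
Unambiguous


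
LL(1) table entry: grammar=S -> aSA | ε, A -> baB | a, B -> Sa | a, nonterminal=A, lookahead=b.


For [A, b]: 'b' ∈ FIRST(baB)
Entry: A -> baB


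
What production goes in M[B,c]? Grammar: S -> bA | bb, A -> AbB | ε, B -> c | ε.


For [B, c]: 'c' ∈ FIRST(c)
Entry: B -> c


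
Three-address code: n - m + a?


Break into single-operator statements:
t1 = n - m
t2 = t1 + a


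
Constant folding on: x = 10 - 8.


10 - 8 = 2 at compile time
Optimized: x = 2


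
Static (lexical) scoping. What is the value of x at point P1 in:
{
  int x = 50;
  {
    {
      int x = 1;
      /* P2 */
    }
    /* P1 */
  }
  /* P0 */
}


P1's block does not declare x; resolves to the enclosing declaration at depth 0
x = 50


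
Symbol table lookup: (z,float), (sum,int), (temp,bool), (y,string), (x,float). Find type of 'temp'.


Lookup 'temp' → type bool


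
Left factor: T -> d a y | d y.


Common prefix: 'd'
Factored: T -> d T', T' -> a y | y


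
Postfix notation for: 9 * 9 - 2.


Left to right (same or higher precedence on left)
Postfix: 9 9 * 2 -


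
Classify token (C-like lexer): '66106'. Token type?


Pattern: digits only
Type: INTEGER_LITERAL


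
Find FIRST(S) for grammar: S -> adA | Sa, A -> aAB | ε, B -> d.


Per alternative of S: FIRST(adA) = {a}; FIRST(Sa) = {a}
FIRST(S) = {a}


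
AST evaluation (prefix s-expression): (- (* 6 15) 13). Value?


Evaluate inner: (* 6 15) = 90
Evaluate root: (- 90 13) = 77
Result: 77


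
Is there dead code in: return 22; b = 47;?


statement follows a return and is unreachable
Dead: 'b = 47'


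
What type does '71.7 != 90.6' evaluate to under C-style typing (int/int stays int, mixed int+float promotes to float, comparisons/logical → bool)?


Operand types: float != float
Rule: comparison yields bool
Result type: bool


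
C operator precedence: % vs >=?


'%' is multiplicative (level 10); '>=' is relational (level 7)
Higher level binds tighter
'%' has higher precedence than '>='


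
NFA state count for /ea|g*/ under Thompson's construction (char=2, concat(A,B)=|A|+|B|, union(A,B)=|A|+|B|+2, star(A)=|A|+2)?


Syntax tree has 3 char leaf(s), 1 union(s), 1 star(s)
chars contribute 3×2 = 6; each union adds +2; each star adds +2
Total: 6 + 2 + 2 = 10 states


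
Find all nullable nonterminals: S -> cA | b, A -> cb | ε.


A nonterminal is nullable iff some alternative derives ε (directly, or every symbol in it is nullable)
Nullable: {A}


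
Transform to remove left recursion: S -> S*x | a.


Left-recursive alternatives: S*x; non-recursive: a
Introduce S': S -> aS', S' -> *xS' | ε


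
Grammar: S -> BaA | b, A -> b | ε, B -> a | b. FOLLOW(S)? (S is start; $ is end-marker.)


$ ∈ FOLLOW(S). For each A -> αBβ: add FIRST(β)\{ε} to FOLLOW(B); if β nullable, add FOLLOW(A).
FOLLOW(S) = {$}


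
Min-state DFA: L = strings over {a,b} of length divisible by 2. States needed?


Track length mod 2: states 0..1, accept at 0
Minimal DFA: 2 states


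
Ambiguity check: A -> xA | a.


right-linear, alternatives start with distinct terminals 'x' vs 'a': unique leftmost derivation
Unambiguous


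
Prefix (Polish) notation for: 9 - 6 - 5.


left-to-right (same/higher precedence on left): tree is (- (- 9 6) 5)
Prefix: - - 9 6 5


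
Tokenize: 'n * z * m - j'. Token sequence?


Scan left to right, longest-match per lexeme
Tokens: ID(n), OP(*), ID(z), OP(*), ID(m), OP(-), ID(j)


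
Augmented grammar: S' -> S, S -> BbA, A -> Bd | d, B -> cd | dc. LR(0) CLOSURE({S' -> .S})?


Start: S' -> .S
For each item with dot before a nonterminal B, add B -> .γ for every B-production
Closure: [S' -> .S, S -> .BbA, B -> .cd, B -> .dc]


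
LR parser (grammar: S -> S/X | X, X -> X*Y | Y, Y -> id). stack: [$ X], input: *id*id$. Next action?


shift '*' to continue X -> X*Y
Action: shift


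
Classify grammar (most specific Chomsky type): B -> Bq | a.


Left-linear: every RHS is a terminal or one nonterminal followed by a terminal
Classification: Type 3 (Regular)


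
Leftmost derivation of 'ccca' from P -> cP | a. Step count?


Derivation: P => cP => ccP => cccP => ccca
Steps: 4


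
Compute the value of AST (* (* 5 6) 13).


Evaluate inner: (* 5 6) = 30
Evaluate root: (* 30 13) = 390
Result: 390


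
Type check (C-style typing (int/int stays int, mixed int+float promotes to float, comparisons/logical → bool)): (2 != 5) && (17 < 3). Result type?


Operand types: bool && bool
Rule: logical operators take bool operands and yield bool
Result type: bool


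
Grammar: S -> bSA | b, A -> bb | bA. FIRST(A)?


Per alternative of A: FIRST(bb) = {b}; FIRST(bA) = {b}
FIRST(A) = {b}


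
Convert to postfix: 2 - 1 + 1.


Left to right (same or higher precedence on left)
Postfix: 2 1 - 1 +


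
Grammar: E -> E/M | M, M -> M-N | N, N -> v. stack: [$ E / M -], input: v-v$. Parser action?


no handle; shift 'v'
Action: shift


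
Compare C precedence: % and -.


'%' is multiplicative (level 10); '-' is additive (level 9)
Higher level binds tighter
'%' has higher precedence than '-'


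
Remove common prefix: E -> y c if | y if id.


Common prefix: 'y'
Factored: E -> y E', E' -> c if | if id


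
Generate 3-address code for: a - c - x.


Break into single-operator statements:
t1 = a - c
t2 = t1 - x


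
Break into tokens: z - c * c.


Scan left to right, longest-match per lexeme
Tokens: ID(z), OP(-), ID(c), OP(*), ID(c)


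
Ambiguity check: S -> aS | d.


right-linear, alternatives start with distinct terminals 'a' vs 'd': unique leftmost derivation
Unambiguous


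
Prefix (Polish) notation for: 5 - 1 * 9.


'*' binds tighter: tree is (- 5 (* 1 9))
Prefix: - 5 * 1 9


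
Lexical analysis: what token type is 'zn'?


Pattern: letter/underscore followed by alphanumerics, not a keyword
Type: IDENTIFIER


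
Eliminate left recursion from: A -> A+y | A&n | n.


Left-recursive alternatives: A+y, A&n; non-recursive: n
Introduce A': A -> nA', A' -> +yA' | &nA' | ε


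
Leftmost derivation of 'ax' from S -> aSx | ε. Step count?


Derivation: S => aSx => ax
Steps: 2


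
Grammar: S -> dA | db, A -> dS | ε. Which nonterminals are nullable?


A nonterminal is nullable iff some alternative derives ε (directly, or every symbol in it is nullable)
Nullable: {A}


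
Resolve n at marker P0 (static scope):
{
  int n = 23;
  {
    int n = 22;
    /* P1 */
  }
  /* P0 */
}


n declared in the same block as P0
n = 23


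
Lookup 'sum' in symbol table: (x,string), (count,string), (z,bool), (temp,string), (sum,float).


Lookup 'sum' → type float


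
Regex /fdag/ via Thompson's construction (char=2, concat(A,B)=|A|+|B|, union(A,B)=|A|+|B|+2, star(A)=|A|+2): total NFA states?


Syntax tree has 4 char leaf(s), 0 union(s), 0 star(s)
chars contribute 4×2 = 8; each union adds +2; each star adds +2
Total: 8 + 0 + 0 = 8 states


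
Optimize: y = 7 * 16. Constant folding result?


7 * 16 = 112 at compile time
Optimized: y = 112


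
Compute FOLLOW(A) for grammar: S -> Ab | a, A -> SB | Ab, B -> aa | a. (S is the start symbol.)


$ ∈ FOLLOW(S). For each A -> αBβ: add FIRST(β)\{ε} to FOLLOW(B); if β nullable, add FOLLOW(A).
FOLLOW(A) = {b}


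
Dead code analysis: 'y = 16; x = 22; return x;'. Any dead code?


y is assigned but never read
Dead: 'y = 16'


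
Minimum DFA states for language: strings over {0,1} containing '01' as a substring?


KMP-style automaton: 2 progress states + 1 absorbing accept = 3
Minimal DFA: 3 states


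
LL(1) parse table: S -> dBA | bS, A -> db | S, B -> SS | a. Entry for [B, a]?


For [B, a]: 'a' ∈ FIRST(a)
Entry: B -> a


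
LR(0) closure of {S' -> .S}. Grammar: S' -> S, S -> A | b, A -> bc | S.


Start: S' -> .S
For each item with dot before a nonterminal B, add B -> .γ for every B-production
Closure: [S' -> .S, S -> .A, S -> .b, A -> .bc, A -> .S]


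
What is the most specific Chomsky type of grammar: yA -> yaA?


LHS has context (more than one symbol) and |LHS| ≤ |RHS|
Classification: Type 1 (Context-Sensitive)


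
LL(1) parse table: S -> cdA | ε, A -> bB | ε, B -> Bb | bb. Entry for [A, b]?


For [A, b]: 'b' ∈ FIRST(bB)
Entry: A -> bB


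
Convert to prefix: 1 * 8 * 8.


left-to-right (same/higher precedence on left): tree is (* (* 1 8) 8)
Prefix: * * 1 8 8


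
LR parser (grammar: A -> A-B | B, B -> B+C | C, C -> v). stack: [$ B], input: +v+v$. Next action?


shift '+' to continue B -> B+C
Action: shift


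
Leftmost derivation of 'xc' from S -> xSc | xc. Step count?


Derivation: S => xc
Steps: 1


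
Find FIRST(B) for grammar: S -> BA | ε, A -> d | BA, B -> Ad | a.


Per alternative of B: FIRST(Ad) = {a, d}; FIRST(a) = {a}
FIRST(B) = {a, d}


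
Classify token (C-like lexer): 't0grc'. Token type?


Pattern: letter/underscore followed by alphanumerics, not a keyword
Type: IDENTIFIER


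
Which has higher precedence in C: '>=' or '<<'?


'<<' is shift (level 8); '>=' is relational (level 7)
Higher level binds tighter
'<<' has higher precedence than '>='


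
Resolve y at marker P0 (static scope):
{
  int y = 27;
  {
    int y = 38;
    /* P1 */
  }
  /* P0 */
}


y declared in the same block as P0
y = 27


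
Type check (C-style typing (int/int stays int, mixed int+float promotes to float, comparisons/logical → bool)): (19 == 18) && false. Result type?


Operand types: bool && bool
Rule: logical operators take bool operands and yield bool
Result type: bool


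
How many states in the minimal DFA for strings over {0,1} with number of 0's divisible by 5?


Track (count of 0) mod 5: states 0..4, accept at 0
Minimal DFA: 5 states


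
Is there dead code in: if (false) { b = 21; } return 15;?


condition is constant false, so the whole block is unreachable
Dead: 'if (false) { b = 21; }'


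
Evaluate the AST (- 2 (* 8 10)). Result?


Evaluate inner: (* 8 10) = 80
Evaluate root: (- 2 80) = -78
Result: -78


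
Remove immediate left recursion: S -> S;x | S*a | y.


Left-recursive alternatives: S;x, S*a; non-recursive: y
Introduce S': S -> yS', S' -> ;xS' | *aS' | ε


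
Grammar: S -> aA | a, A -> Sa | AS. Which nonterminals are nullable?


A nonterminal is nullable iff some alternative derives ε (directly, or every symbol in it is nullable)
Nullable: {}


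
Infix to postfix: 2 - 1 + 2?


Left to right (same or higher precedence on left)
Postfix: 2 1 - 2 +


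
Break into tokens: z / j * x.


Scan left to right, longest-match per lexeme
Tokens: ID(z), OP(/), ID(j), OP(*), ID(x)


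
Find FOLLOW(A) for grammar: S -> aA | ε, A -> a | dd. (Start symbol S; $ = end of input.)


$ ∈ FOLLOW(S). For each A -> αBβ: add FIRST(β)\{ε} to FOLLOW(B); if β nullable, add FOLLOW(A).
FOLLOW(A) = {$}


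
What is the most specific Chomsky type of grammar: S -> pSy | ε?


Single nonterminal LHS, but p^n y^n is not regular
Classification: Type 2 (Context-Free)


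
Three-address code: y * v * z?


Break into single-operator statements:
t1 = y * v
t2 = t1 * z


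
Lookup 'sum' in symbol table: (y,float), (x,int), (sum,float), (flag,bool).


Lookup 'sum' → type float


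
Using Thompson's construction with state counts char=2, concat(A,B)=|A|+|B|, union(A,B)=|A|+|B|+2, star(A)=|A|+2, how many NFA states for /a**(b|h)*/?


Syntax tree has 3 char leaf(s), 1 union(s), 3 star(s)
chars contribute 3×2 = 6; each union adds +2; each star adds +2
Total: 6 + 2 + 6 = 14 states


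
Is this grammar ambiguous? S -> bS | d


right-linear, alternatives start with distinct terminals 'b' vs 'd': unique leftmost derivation
Unambiguous


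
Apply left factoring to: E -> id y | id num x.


Common prefix: 'id'
Factored: E -> id E', E' -> y | num x


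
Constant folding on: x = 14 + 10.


14 + 10 = 24 at compile time
Optimized: x = 24


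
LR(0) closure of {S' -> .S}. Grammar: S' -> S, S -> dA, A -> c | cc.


Start: S' -> .S
For each item with dot before a nonterminal B, add B -> .γ for every B-production
Closure: [S' -> .S, S -> .dA]


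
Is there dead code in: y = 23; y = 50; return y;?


first assignment to y is overwritten before any read
Dead: 'y = 23'


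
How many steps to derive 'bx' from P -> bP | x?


Derivation: P => bP => bx
Steps: 2


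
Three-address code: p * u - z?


Break into single-operator statements:
t1 = p * u
t2 = t1 - z


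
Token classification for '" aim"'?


Pattern: double-quoted sequence
Type: STRING_LITERAL


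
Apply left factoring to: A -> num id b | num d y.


Common prefix: 'num'
Factored: A -> num A', A' -> id b | d y


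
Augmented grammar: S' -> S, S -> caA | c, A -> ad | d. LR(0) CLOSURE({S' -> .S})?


Start: S' -> .S
For each item with dot before a nonterminal B, add B -> .γ for every B-production
Closure: [S' -> .S, S -> .caA, S -> .c]


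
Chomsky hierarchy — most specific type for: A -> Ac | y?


Left-linear: every RHS is a terminal or one nonterminal followed by a terminal
Classification: Type 3 (Regular)


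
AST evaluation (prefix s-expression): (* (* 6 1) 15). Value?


Evaluate inner: (* 6 1) = 6
Evaluate root: (* 6 15) = 90
Result: 90


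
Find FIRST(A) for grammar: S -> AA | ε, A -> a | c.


Per alternative of A: FIRST(a) = {a}; FIRST(c) = {c}
FIRST(A) = {a, c}


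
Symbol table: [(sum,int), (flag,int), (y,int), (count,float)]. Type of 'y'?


Lookup 'y' → type int


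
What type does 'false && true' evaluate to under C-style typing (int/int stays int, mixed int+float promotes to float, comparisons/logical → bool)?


Operand types: bool && bool
Rule: logical operators take bool operands and yield bool
Result type: bool


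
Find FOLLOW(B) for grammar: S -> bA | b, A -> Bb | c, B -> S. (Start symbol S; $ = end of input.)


$ ∈ FOLLOW(S). For each A -> αBβ: add FIRST(β)\{ε} to FOLLOW(B); if β nullable, add FOLLOW(A).
FOLLOW(B) = {b}


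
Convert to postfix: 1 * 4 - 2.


Left to right (same or higher precedence on left)
Postfix: 1 4 * 2 -


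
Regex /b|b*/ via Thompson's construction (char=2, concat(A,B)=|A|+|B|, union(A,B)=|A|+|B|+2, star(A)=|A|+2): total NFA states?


Syntax tree has 2 char leaf(s), 1 union(s), 1 star(s)
chars contribute 2×2 = 4; each union adds +2; each star adds +2
Total: 4 + 2 + 2 = 8 states


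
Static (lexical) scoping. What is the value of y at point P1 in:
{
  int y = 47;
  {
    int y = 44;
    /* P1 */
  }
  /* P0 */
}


y declared in the same block as P1
y = 44


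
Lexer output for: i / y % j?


Scan left to right, longest-match per lexeme
Tokens: ID(i), OP(/), ID(y), OP(%), ID(j)


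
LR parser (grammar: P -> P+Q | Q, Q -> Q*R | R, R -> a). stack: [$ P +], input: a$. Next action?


no handle ('P+' is not any RHS); shift 'a'
Action: shift


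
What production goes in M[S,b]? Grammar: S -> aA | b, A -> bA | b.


For [S, b]: 'b' ∈ FIRST(b)
Entry: S -> b


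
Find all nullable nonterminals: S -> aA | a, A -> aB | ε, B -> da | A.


A nonterminal is nullable iff some alternative derives ε (directly, or every symbol in it is nullable)
Nullable: {A, B}


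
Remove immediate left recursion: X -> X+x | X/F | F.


Left-recursive alternatives: X+x, X/F; non-recursive: F
Introduce X': X -> FX', X' -> +xX' | /FX' | ε


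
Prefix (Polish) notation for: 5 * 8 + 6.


left-to-right (same/higher precedence on left): tree is (+ (* 5 8) 6)
Prefix: + * 5 8 6


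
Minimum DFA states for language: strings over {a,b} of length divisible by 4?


Track length mod 4: states 0..3, accept at 0
Minimal DFA: 4 states


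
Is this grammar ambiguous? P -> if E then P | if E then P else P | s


dangling else: 'if E then if E then s else s' parses two ways
Ambiguous


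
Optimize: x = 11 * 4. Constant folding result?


11 * 4 = 44 at compile time
Optimized: x = 44


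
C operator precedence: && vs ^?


'^' is bitwise XOR (level 4); '&&' is logical AND (level 2)
Higher level binds tighter
'^' has higher precedence than '&&'


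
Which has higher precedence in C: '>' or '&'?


'>' is relational (level 7); '&' is bitwise AND (level 5)
Higher level binds tighter
'>' has higher precedence than '&'


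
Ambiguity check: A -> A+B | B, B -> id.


precedence layered via separate nonterminal B: deterministic
Unambiguous


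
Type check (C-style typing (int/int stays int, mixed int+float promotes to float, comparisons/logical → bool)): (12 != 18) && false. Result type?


Operand types: bool && bool
Rule: logical operators take bool operands and yield bool
Result type: bool


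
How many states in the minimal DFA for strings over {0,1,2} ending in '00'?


Track the longest suffix of input matching a prefix of '00': 3 classes (prefixes of length 0..2)
Minimal DFA: 3 states


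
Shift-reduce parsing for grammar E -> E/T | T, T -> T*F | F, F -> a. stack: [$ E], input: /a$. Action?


shift '/' to continue E -> E/T
Action: shift


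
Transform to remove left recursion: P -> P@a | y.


Left-recursive alternatives: P@a; non-recursive: y
Introduce P': P -> yP', P' -> @aP' | ε


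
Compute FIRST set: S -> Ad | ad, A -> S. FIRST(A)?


Per alternative of A: FIRST(S) = {a}
FIRST(A) = {a}


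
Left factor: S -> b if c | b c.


Common prefix: 'b'
Factored: S -> b S', S' -> if c | c


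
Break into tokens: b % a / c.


Scan left to right, longest-match per lexeme
Tokens: ID(b), OP(%), ID(a), OP(/), ID(c)


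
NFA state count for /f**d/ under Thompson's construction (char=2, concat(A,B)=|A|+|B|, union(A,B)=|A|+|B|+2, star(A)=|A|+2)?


Syntax tree has 2 char leaf(s), 0 union(s), 2 star(s)
chars contribute 2×2 = 4; each union adds +2; each star adds +2
Total: 4 + 0 + 4 = 8 states


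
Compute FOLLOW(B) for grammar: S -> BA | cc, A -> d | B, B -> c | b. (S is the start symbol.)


$ ∈ FOLLOW(S). For each A -> αBβ: add FIRST(β)\{ε} to FOLLOW(B); if β nullable, add FOLLOW(A).
FOLLOW(B) = {$, b, c, d}


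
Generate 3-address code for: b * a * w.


Break into single-operator statements:
t1 = b * a
t2 = t1 * w


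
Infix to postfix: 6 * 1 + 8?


Left to right (same or higher precedence on left)
Postfix: 6 1 * 8 +


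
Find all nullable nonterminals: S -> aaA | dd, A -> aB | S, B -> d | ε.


A nonterminal is nullable iff some alternative derives ε (directly, or every symbol in it is nullable)
Nullable: {B}


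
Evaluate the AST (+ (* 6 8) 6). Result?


Evaluate inner: (* 6 8) = 48
Evaluate root: (+ 48 6) = 54
Result: 54


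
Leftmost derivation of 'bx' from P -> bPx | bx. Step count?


Derivation: P => bx
Steps: 1


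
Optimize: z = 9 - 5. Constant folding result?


9 - 5 = 4 at compile time
Optimized: z = 4


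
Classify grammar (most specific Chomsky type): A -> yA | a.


Right-linear: every RHS is a terminal or a terminal followed by one nonterminal
Classification: Type 3 (Regular)


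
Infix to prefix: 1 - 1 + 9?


left-to-right (same/higher precedence on left): tree is (+ (- 1 1) 9)
Prefix: + - 1 1 9


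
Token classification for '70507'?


Pattern: digits only
Type: INTEGER_LITERAL


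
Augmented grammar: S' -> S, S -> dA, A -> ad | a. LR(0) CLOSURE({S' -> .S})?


Start: S' -> .S
For each item with dot before a nonterminal B, add B -> .γ for every B-production
Closure: [S' -> .S, S -> .dA]


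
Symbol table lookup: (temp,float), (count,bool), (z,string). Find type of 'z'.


Lookup 'z' → type string


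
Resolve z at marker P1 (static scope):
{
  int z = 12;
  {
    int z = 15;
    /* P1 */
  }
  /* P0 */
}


z declared in the same block as P1
z = 15


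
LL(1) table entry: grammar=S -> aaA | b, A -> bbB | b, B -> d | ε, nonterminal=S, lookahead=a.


For [S, a]: 'a' ∈ FIRST(aaA)
Entry: S -> aaA


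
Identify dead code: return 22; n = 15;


statement follows a return and is unreachable
Dead: 'n = 15'


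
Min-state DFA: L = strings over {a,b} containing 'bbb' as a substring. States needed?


KMP-style automaton: 3 progress states + 1 absorbing accept = 4
Minimal DFA: 4 states


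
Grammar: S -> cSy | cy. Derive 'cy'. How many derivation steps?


Derivation: S => cy
Steps: 1


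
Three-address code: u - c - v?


Break into single-operator statements:
t1 = u - c
t2 = t1 - v


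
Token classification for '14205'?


Pattern: digits only
Type: INTEGER_LITERAL


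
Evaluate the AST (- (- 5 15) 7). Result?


Evaluate inner: (- 5 15) = -10
Evaluate root: (- -10 7) = -17
Result: -17


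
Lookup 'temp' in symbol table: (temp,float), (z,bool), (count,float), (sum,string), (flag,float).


Lookup 'temp' → type float


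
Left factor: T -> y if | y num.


Common prefix: 'y'
Factored: T -> y T', T' -> if | num


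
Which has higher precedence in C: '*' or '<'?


'*' is multiplicative (level 10); '<' is relational (level 7)
Higher level binds tighter
'*' has higher precedence than '<'


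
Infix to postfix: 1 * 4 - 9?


Left to right (same or higher precedence on left)
Postfix: 1 4 * 9 -


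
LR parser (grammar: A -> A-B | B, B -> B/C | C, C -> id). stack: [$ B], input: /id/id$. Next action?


shift '/' to continue B -> B/C
Action: shift


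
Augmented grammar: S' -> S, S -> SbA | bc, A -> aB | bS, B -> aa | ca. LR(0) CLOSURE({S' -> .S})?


Start: S' -> .S
For each item with dot before a nonterminal B, add B -> .γ for every B-production
Closure: [S' -> .S, S -> .SbA, S -> .bc]


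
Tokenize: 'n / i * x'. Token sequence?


Scan left to right, longest-match per lexeme
Tokens: ID(n), OP(/), ID(i), OP(*), ID(x)


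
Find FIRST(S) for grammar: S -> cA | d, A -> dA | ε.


Per alternative of S: FIRST(cA) = {c}; FIRST(d) = {d}
FIRST(S) = {c, d}


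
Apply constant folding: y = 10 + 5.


10 + 5 = 15 at compile time
Optimized: y = 15


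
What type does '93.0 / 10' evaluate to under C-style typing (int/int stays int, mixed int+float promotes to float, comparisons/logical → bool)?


Operand types: float / int
Rule: mixed int/float promotes to float; int/int stays int
Result type: float


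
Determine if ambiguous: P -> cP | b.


right-linear, alternatives start with distinct terminals 'c' vs 'b': unique leftmost derivation
Unambiguous


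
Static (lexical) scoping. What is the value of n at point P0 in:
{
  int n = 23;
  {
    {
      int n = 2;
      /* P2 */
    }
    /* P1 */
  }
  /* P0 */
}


n declared in the same block as P0
n = 23


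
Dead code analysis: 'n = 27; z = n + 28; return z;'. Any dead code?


n is read by z's definition; z is returned
No dead code


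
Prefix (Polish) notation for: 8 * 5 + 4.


left-to-right (same/higher precedence on left): tree is (+ (* 8 5) 4)
Prefix: + * 8 5 4


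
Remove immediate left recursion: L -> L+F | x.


Left-recursive alternatives: L+F; non-recursive: x
Introduce L': L -> xL', L' -> +FL' | ε


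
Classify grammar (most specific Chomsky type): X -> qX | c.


Right-linear: every RHS is a terminal or a terminal followed by one nonterminal
Classification: Type 3 (Regular)


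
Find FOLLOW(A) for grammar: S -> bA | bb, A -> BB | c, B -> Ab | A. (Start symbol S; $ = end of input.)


$ ∈ FOLLOW(S). For each A -> αBβ: add FIRST(β)\{ε} to FOLLOW(B); if β nullable, add FOLLOW(A).
FOLLOW(A) = {$, b, c}


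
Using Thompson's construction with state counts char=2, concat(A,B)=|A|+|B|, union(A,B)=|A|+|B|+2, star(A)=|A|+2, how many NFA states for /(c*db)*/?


Syntax tree has 3 char leaf(s), 0 union(s), 2 star(s)
chars contribute 3×2 = 6; each union adds +2; each star adds +2
Total: 6 + 0 + 4 = 10 states


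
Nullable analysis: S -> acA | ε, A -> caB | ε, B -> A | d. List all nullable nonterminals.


A nonterminal is nullable iff some alternative derives ε (directly, or every symbol in it is nullable)
Nullable: {A, B, S}


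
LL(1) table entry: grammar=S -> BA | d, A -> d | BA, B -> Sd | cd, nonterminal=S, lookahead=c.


For [S, c]: 'c' ∈ FIRST(BA)
Entry: S -> BA


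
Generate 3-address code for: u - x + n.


Break into single-operator statements:
t1 = u - x
t2 = t1 + n


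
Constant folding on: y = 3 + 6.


3 + 6 = 9 at compile time
Optimized: y = 9


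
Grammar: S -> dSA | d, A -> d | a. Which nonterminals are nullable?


A nonterminal is nullable iff some alternative derives ε (directly, or every symbol in it is nullable)
Nullable: {}


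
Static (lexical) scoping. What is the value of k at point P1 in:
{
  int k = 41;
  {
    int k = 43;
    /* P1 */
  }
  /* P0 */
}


k declared in the same block as P1
k = 43


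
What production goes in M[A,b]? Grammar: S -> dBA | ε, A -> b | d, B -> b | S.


For [A, b]: 'b' ∈ FIRST(b)
Entry: A -> b


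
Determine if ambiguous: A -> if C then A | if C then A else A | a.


dangling else: 'if C then if C then a else a' parses two ways
Ambiguous


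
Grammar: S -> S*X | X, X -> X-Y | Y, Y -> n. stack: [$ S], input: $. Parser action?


start symbol S on stack, input exhausted
Action: accept


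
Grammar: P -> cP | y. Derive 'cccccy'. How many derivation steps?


Derivation: P => cP => ccP => cccP => ccccP => cccccP => cccccy
Steps: 6


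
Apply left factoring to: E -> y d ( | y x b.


Common prefix: 'y'
Factored: E -> y E', E' -> d ( | x b


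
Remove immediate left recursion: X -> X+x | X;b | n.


Left-recursive alternatives: X+x, X;b; non-recursive: n
Introduce X': X -> nX', X' -> +xX' | ;bX' | ε


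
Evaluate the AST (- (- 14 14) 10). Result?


Evaluate inner: (- 14 14) = 0
Evaluate root: (- 0 10) = -10
Result: -10


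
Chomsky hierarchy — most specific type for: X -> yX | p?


Right-linear: every RHS is a terminal or a terminal followed by one nonterminal
Classification: Type 3 (Regular)


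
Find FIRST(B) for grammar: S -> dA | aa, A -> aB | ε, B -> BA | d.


Per alternative of B: FIRST(BA) = {d}; FIRST(d) = {d}
FIRST(B) = {d}


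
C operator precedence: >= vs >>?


'>>' is shift (level 8); '>=' is relational (level 7)
Higher level binds tighter
'>>' has higher precedence than '>='


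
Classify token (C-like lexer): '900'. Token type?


Pattern: digits only
Type: INTEGER_LITERAL


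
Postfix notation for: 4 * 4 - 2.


Left to right (same or higher precedence on left)
Postfix: 4 4 * 2 -


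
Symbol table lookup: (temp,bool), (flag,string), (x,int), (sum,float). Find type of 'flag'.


Lookup 'flag' → type string


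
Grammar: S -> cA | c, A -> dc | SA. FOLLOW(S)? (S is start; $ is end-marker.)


$ ∈ FOLLOW(S). For each A -> αBβ: add FIRST(β)\{ε} to FOLLOW(B); if β nullable, add FOLLOW(A).
FOLLOW(S) = {$, c, d}


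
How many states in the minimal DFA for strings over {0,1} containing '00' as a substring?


KMP-style automaton: 2 progress states + 1 absorbing accept = 3
Minimal DFA: 3 states


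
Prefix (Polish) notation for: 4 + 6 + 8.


left-to-right (same/higher precedence on left): tree is (+ (+ 4 6) 8)
Prefix: + + 4 6 8


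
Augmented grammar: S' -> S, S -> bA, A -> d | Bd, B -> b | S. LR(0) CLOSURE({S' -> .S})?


Start: S' -> .S
For each item with dot before a nonterminal B, add B -> .γ for every B-production
Closure: [S' -> .S, S -> .bA]


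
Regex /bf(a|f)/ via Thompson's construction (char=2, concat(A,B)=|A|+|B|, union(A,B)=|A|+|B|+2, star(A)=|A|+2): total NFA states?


Syntax tree has 4 char leaf(s), 1 union(s), 0 star(s)
chars contribute 4×2 = 8; each union adds +2; each star adds +2
Total: 8 + 2 + 0 = 10 states


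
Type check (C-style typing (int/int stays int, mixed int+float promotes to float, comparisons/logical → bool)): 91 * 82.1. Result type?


Operand types: int * float
Rule: mixed int/float promotes to float; int/int stays int
Result type: float


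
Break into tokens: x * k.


Scan left to right, longest-match per lexeme
Tokens: ID(x), OP(*), ID(k)


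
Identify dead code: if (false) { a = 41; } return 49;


condition is constant false, so the whole block is unreachable
Dead: 'if (false) { a = 41; }'


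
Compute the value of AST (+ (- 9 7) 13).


Evaluate inner: (- 9 7) = 2
Evaluate root: (+ 2 13) = 15
Result: 15


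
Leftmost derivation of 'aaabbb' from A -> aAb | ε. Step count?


Derivation: A => aAb => aaAbb => aaaAbbb => aaabbb
Steps: 4


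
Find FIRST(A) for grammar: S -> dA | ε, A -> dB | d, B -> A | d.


Per alternative of A: FIRST(dB) = {d}; FIRST(d) = {d}
FIRST(A) = {d}


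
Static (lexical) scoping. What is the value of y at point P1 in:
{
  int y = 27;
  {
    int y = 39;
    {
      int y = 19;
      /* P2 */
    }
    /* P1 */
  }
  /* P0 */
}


y declared in the same block as P1
y = 39


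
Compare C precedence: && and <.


'<' is relational (level 7); '&&' is logical AND (level 2)
Higher level binds tighter
'<' has higher precedence than '&&'


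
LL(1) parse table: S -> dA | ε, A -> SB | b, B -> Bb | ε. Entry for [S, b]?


For [S, b]: ε is nullable and 'b' ∈ FOLLOW(S)
Entry: S -> ε


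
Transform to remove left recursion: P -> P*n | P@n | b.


Left-recursive alternatives: P*n, P@n; non-recursive: b
Introduce P': P -> bP', P' -> *nP' | @nP' | ε


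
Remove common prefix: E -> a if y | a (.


Common prefix: 'a'
Factored: E -> a E', E' -> if y | (


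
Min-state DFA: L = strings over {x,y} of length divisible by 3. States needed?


Track length mod 3: states 0..2, accept at 0
Minimal DFA: 3 states


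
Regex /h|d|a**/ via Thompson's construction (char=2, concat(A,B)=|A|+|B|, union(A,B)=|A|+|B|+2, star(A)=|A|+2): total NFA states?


Syntax tree has 3 char leaf(s), 2 union(s), 2 star(s)
chars contribute 3×2 = 6; each union adds +2; each star adds +2
Total: 6 + 4 + 4 = 14 states


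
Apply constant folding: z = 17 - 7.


17 - 7 = 10 at compile time
Optimized: z = 10


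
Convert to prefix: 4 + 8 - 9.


left-to-right (same/higher precedence on left): tree is (- (+ 4 8) 9)
Prefix: - + 4 8 9


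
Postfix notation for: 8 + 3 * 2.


* has higher precedence, evaluate 3*2 first
Postfix: 8 3 2 * +


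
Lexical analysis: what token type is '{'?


Pattern: delimiter/punctuation
Type: PUNCTUATION


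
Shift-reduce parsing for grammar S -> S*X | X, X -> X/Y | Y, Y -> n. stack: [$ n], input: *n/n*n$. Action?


'n' on top is the handle for Y -> n
Action: reduce (Y -> n)


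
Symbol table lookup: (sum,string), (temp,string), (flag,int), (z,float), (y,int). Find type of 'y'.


Lookup 'y' → type int


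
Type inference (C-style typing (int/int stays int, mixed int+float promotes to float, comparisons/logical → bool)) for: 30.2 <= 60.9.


Operand types: float <= float
Rule: comparison yields bool
Result type: bool


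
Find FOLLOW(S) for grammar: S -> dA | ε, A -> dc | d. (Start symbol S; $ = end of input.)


$ ∈ FOLLOW(S). For each A -> αBβ: add FIRST(β)\{ε} to FOLLOW(B); if β nullable, add FOLLOW(A).
FOLLOW(S) = {$}


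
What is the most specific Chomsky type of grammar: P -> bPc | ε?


Single nonterminal LHS, but b^n c^n is not regular
Classification: Type 2 (Context-Free)


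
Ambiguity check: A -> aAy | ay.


balanced a^n…y^n: each string has a unique parse
Unambiguous


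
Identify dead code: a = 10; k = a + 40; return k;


a is read by k's definition; k is returned
No dead code


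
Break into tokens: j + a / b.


Scan left to right, longest-match per lexeme
Tokens: ID(j), OP(+), ID(a), OP(/), ID(b)


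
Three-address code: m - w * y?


Break into single-operator statements:
t1 = w * y
t2 = m - t1


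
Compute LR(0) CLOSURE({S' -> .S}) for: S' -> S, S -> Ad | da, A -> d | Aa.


Start: S' -> .S
For each item with dot before a nonterminal B, add B -> .γ for every B-production
Closure: [S' -> .S, S -> .Ad, S -> .da, A -> .d, A -> .Aa]


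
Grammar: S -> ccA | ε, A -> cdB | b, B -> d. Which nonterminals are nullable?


A nonterminal is nullable iff some alternative derives ε (directly, or every symbol in it is nullable)
Nullable: {S}


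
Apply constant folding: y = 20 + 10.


20 + 10 = 30 at compile time
Optimized: y = 30


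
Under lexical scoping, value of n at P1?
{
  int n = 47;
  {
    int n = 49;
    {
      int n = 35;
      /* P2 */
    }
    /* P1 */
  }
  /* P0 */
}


n declared in the same block as P1
n = 49


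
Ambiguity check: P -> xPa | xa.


balanced x^n…a^n: each string has a unique parse
Unambiguous


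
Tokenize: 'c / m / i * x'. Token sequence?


Scan left to right, longest-match per lexeme
Tokens: ID(c), OP(/), ID(m), OP(/), ID(i), OP(*), ID(x)


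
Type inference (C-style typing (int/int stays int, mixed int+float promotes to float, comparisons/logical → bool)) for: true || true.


Operand types: bool || bool
Rule: logical operators take bool operands and yield bool
Result type: bool


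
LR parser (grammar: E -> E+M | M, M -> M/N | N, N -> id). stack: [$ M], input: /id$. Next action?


shift '/' to continue M -> M/N
Action: shift


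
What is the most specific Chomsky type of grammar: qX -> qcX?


LHS has context (more than one symbol) and |LHS| ≤ |RHS|
Classification: Type 1 (Context-Sensitive)


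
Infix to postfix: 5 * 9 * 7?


Left to right (same or higher precedence on left)
Postfix: 5 9 * 7 *
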